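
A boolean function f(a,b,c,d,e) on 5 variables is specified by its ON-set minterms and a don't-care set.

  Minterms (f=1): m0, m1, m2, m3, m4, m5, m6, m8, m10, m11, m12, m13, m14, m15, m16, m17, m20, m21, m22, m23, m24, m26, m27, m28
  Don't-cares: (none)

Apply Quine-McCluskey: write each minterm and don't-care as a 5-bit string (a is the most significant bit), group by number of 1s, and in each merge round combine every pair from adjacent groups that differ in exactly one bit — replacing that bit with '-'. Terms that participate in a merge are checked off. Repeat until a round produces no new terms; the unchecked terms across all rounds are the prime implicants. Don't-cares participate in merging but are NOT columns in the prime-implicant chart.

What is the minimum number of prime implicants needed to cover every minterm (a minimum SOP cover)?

[col 0] 00000*, 00001*, 00010*, 00011*, 00100*, 00101*, 00110*, 01000*, 01010*, 01011*, 01100*, 01101*, 01110*, 01111*, 10000*, 10001*, 10100*, 10101*, 10110*, 10111*, 11000*, 11010*, 11011*, 11100*
[col 1] -0000*, -0001*, -0100*, -0101*, -0110*, -1000*, -1010*, -1011*, -1100*, 0-000*, 0-010*, 0-011*, 0-100*, 0-101*, 0-110*, 00-00*, 00-01*, 00-10*, 000-0*, 000-1*, 0000-*, 0001-*, 001-0*, 0010-*, 01-00*, 01-10*, 01-11*, 010-0*, 0101-*, 011-0*, 011-1*, 0110-*, 0111-*, 1-000*, 1-100*, 10-00*, 10-01*, 1000-*, 101-0*, 101-1*, 1010-*, 1011-*, 11-00*, 110-0*, 1101-*
[col 2] --000*, --100*, -0-00*, -0-01*, -000-*, -01-0, -010-*, -1-00*, -10-0, -101-, 0--00*, 0--10*, 0-0-0*, 0-01-, 0-1-0*, 0-10-, 00--0*, 00-0-*, 000--, 01--0*, 01-1-, 011--, 1--00*, 10-0-*, 101--
[col 3] ---00, -0-0-, 0---0
Prime implicants: ---00, -0-0-, -01-0, -10-0, -101-, 0---0, 0-01-, 0-10-, 000--, 01-1-, 011--, 101--
PI chart (minterm → PIs covering it):
  0 | ---00,-0-0-,0---0,000--
  1 | -0-0-,000--
  2 | 0---0,0-01-,000--
  3 | 0-01-,000--
  4 | ---00,-0-0-,-01-0,0---0,0-10-
  5 | -0-0-,0-10-
  6 | -01-0,0---0
  8 | ---00,-10-0,0---0
  10 | -10-0,-101-,0---0,0-01-,01-1-
  11 | -101-,0-01-,01-1-
  12 | ---00,0---0,0-10-,011--
  13 | 0-10-,011--
  14 | 0---0,01-1-,011--
  15 | 01-1-,011--
  16 | ---00,-0-0-
  17 | -0-0-  (sole → essential)
  20 | ---00,-0-0-,-01-0,101--
  21 | -0-0-,101--
  22 | -01-0,101--
  23 | 101--  (sole → essential)
  24 | ---00,-10-0
  26 | -10-0,-101-
  27 | -101-  (sole → essential)
  28 | ---00  (sole → essential)
Essential prime implicants: ---00, -0-0-, -101-, 101--
Petrick residual → -01-0, 0-01-, 011--
Minimum SOP uses 7 PIs: d'e' + b'd' + b'ce' + bc'd + a'c'd + a'bc + ab'c

7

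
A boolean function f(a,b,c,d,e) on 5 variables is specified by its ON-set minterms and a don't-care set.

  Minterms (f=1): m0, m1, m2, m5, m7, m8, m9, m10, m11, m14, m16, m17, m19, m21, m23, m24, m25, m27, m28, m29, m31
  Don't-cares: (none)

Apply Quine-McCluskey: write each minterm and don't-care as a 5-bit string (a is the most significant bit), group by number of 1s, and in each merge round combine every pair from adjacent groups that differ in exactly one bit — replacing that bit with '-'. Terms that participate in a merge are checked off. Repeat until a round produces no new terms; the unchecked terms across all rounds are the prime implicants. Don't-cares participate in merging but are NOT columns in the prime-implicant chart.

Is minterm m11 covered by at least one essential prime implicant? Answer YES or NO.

NO

[col 0] 00000*, 00001*, 00010*, 00101*, 00111*, 01000*, 01001*, 01010*, 01011*, 01110*, 10000*, 10001*, 10011*, 10101*, 10111*, 11000*, 11001*, 11011*, 11100*, 11101*, 11111*
[col 1] -0000*, -0001*, -0101*, -0111*, -1000*, -1001*, -1011*, 0-000*, 0-001*, 0-010*, 00-01*, 000-0*, 0000-*, 001-1*, 01-10, 010-0*, 010-1*, 0100-*, 0101-*, 1-000*, 1-001*, 1-011*, 1-101*, 1-111*, 10-01*, 10-11*, 100-1*, 1000-*, 101-1*, 11-00*, 11-01*, 11-11*, 110-1*, 1100-*, 111-1*, 1110-*
[col 2] --000*, --001*, -0-01, -000-*, -01-1, -10-1, -100-*, 0-0-0, 0-00-*, 010--, 1--01*, 1--11*, 1-0-1*, 1-00-*, 1-1-1*, 10--1*, 11--1*, 11-0-
[col 3] --00-, 1---1
Prime implicants: --00-, -0-01, -01-1, -10-1, 0-0-0, 01-10, 010--, 1---1, 11-0-
PI chart (minterm → PIs covering it):
  0 | --00-,0-0-0
  1 | --00-,-0-01
  2 | 0-0-0  (sole → essential)
  5 | -0-01,-01-1
  7 | -01-1  (sole → essential)
  8 | --00-,0-0-0,010--
  9 | --00-,-10-1,010--
  10 | 0-0-0,01-10,010--
  11 | -10-1,010--
  14 | 01-10  (sole → essential)
  16 | --00-  (sole → essential)
  17 | --00-,-0-01,1---1
  19 | 1---1  (sole → essential)
  21 | -0-01,-01-1,1---1
  23 | -01-1,1---1
  24 | --00-,11-0-
  25 | --00-,-10-1,1---1,11-0-
  27 | -10-1,1---1
  28 | 11-0-  (sole → essential)
  29 | 1---1,11-0-
  31 | 1---1  (sole → essential)
Essential prime implicants: --00-, -01-1, 0-0-0, 01-10, 1---1, 11-0-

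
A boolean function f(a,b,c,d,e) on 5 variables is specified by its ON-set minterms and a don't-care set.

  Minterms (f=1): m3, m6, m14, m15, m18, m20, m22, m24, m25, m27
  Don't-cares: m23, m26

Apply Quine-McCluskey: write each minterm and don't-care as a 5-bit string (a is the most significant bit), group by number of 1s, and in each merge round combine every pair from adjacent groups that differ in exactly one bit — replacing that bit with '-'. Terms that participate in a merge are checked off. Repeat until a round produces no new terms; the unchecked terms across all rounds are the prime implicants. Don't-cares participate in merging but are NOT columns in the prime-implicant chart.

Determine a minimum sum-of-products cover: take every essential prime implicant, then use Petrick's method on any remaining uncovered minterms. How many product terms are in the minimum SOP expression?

6

size-2^0 implicants → 00011  00110(✓)  01110(✓)  01111(✓)  10010(✓)  10100(✓)  10110(✓)  10111(✓)  11000(✓)  11001(✓)  11010(✓)  11011(✓)
size-2^1 implicants → -0110  0-110  0111-  1-010  10-10  101-0  1011-  110-0(✓)  110-1(✓)  1100-(✓)  1101-(✓)
size-2^2 implicants → 110--
Unchecked terms (primes): -0110, 0-110, 00011, 0111-, 1-010, 10-10, 101-0, 1011-, 110--
Minterm coverage:
  m3 ⊆ 00011 [E]
  m6 ⊆ -0110,0-110
  m14 ⊆ 0-110,0111-
  m15 ⊆ 0111- [E]
  m18 ⊆ 1-010,10-10
  m20 ⊆ 101-0 [E]
  m22 ⊆ -0110,10-10,101-0,1011-
  m24 ⊆ 110-- [E]
  m25 ⊆ 110-- [E]
  m27 ⊆ 110-- [E]
E = {00011, 0111-, 101-0, 110--}
Petrick residual → -0110, 1-010
Cover = b'cde' + a'b'c'de + a'bcd + ac'de' + ab'ce' + abc'  |cover|=6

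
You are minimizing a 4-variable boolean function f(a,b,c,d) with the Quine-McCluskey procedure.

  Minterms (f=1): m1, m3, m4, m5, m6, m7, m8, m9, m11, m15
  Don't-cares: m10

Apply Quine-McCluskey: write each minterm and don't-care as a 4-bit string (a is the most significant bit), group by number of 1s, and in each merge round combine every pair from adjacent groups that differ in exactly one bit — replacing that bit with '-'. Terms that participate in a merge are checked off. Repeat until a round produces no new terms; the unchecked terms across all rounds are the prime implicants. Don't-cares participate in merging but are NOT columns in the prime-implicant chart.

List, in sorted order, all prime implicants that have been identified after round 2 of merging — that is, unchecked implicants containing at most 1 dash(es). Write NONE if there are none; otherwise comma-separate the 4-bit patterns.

[col 0] 0001*, 0011*, 0100*, 0101*, 0110*, 0111*, 1000*, 1001*, 1010*, 1011*, 1111*
[col 1] -001*, -011*, -111*, 0-01*, 0-11*, 00-1*, 01-0*, 01-1*, 010-*, 011-*, 1-11*, 10-0*, 10-1*, 100-*, 101-*
[col 2] --11, -0-1, 0--1, 01--, 10--
Prime implicants: --11, -0-1, 0--1, 01--, 10--

NONE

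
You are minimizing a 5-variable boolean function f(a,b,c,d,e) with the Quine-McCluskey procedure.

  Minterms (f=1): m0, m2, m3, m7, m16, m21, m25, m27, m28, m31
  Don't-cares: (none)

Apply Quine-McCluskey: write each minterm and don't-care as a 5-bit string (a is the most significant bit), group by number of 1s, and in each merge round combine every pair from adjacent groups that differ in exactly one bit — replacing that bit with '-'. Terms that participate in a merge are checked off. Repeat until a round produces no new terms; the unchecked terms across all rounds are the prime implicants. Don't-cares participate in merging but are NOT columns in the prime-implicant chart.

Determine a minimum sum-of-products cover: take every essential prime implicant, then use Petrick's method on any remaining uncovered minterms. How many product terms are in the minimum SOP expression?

7

size-2^0 implicants → 00000(✓)  00010(✓)  00011(✓)  00111(✓)  10000(✓)  10101  11001(✓)  11011(✓)  11100  11111(✓)
size-2^1 implicants → -0000  00-11  000-0  0001-  11-11  110-1
Unchecked terms (primes): -0000, 00-11, 000-0, 0001-, 10101, 11-11, 110-1, 11100
Minterm coverage:
  m0 ⊆ -0000,000-0
  m2 ⊆ 000-0,0001-
  m3 ⊆ 00-11,0001-
  m7 ⊆ 00-11 [E]
  m16 ⊆ -0000 [E]
  m21 ⊆ 10101 [E]
  m25 ⊆ 110-1 [E]
  m27 ⊆ 11-11,110-1
  m28 ⊆ 11100 [E]
  m31 ⊆ 11-11 [E]
E = {-0000, 00-11, 10101, 11-11, 110-1, 11100}
Petrick residual → 000-0
Cover = b'c'd'e' + a'b'de + a'b'c'e' + ab'cd'e + abde + abc'e + abcd'e'  |cover|=7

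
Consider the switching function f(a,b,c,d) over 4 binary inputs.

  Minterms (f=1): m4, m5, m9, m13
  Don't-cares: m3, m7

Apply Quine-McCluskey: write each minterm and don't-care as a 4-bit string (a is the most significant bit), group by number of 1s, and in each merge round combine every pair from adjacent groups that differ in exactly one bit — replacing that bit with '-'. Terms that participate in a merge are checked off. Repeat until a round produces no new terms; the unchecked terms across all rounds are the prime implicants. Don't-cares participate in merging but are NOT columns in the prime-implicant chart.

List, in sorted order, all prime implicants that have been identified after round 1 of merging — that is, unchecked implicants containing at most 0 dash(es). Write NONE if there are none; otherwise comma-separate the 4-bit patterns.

Round 0: 0011✓ 0100✓ 0101✓ 0111✓ 1001✓ 1101✓
Round 1: -101 0-11 01-1 010- 1-01
PIs = {-101, 0-11, 01-1, 010-, 1-01}

NONE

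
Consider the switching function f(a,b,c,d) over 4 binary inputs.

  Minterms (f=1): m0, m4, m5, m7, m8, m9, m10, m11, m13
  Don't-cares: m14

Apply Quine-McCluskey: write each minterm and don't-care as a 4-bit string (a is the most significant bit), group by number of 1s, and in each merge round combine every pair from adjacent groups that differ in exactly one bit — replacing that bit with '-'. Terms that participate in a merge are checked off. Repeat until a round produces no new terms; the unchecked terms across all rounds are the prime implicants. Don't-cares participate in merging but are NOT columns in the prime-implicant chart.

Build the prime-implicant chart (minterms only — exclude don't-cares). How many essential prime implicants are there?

size-2^0 implicants → 0000(✓)  0100(✓)  0101(✓)  0111(✓)  1000(✓)  1001(✓)  1010(✓)  1011(✓)  1101(✓)  1110(✓)
size-2^1 implicants → -000  -101  0-00  01-1  010-  1-01  1-10  10-0(✓)  10-1(✓)  100-(✓)  101-(✓)
size-2^2 implicants → 10--
Unchecked terms (primes): -000, -101, 0-00, 01-1, 010-, 1-01, 1-10, 10--
Minterm coverage:
  m0 ⊆ -000,0-00
  m4 ⊆ 0-00,010-
  m5 ⊆ -101,01-1,010-
  m7 ⊆ 01-1 [E]
  m8 ⊆ -000,10--
  m9 ⊆ 1-01,10--
  m10 ⊆ 1-10,10--
  m11 ⊆ 10-- [E]
  m13 ⊆ -101,1-01
E = {01-1, 10--}

2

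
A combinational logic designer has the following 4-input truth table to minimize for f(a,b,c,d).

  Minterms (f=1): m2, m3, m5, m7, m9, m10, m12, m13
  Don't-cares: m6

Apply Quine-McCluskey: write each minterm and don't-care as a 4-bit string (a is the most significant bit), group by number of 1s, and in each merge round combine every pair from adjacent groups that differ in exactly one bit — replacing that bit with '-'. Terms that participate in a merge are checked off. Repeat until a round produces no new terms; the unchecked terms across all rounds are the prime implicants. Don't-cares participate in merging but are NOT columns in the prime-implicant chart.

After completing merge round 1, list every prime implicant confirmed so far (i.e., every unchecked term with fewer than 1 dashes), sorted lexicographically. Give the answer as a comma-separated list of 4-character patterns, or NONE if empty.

Round 0: 0010✓ 0011✓ 0101✓ 0110✓ 0111✓ 1001✓ 1010✓ 1100✓ 1101✓
Round 1: -010 -101 0-10✓ 0-11✓ 001-✓ 01-1 011-✓ 1-01 110-
Round 2: 0-1-
PIs = {-010, -101, 0-1-, 01-1, 1-01, 110-}

NONE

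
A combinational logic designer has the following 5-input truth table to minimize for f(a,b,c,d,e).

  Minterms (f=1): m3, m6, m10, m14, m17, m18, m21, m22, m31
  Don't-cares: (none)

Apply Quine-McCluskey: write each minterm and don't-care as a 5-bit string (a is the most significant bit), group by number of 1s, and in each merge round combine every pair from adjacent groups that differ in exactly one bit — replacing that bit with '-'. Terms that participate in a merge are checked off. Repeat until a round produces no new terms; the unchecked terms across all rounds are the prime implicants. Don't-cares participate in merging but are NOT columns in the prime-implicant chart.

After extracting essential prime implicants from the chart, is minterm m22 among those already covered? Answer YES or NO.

YES

size-2^0 implicants → 00011  00110(✓)  01010(✓)  01110(✓)  10001(✓)  10010(✓)  10101(✓)  10110(✓)  11111
size-2^1 implicants → -0110  0-110  01-10  10-01  10-10
Unchecked terms (primes): -0110, 0-110, 00011, 01-10, 10-01, 10-10, 11111
Minterm coverage:
  m3 ⊆ 00011 [E]
  m6 ⊆ -0110,0-110
  m10 ⊆ 01-10 [E]
  m14 ⊆ 0-110,01-10
  m17 ⊆ 10-01 [E]
  m18 ⊆ 10-10 [E]
  m21 ⊆ 10-01 [E]
  m22 ⊆ -0110,10-10
  m31 ⊆ 11111 [E]
E = {00011, 01-10, 10-01, 10-10, 11111}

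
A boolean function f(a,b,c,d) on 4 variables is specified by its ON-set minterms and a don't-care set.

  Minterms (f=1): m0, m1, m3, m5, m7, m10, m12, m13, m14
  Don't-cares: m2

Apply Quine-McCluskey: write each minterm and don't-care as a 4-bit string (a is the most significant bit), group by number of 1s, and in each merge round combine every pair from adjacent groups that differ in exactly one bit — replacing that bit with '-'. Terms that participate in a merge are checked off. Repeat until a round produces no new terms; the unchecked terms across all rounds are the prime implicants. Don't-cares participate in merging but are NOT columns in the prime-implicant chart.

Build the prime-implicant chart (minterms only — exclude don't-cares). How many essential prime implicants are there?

size-2^0 implicants → 0000(✓)  0001(✓)  0010(✓)  0011(✓)  0101(✓)  0111(✓)  1010(✓)  1100(✓)  1101(✓)  1110(✓)
size-2^1 implicants → -010  -101  0-01(✓)  0-11(✓)  00-0(✓)  00-1(✓)  000-(✓)  001-(✓)  01-1(✓)  1-10  11-0  110-
size-2^2 implicants → 0--1  00--
Unchecked terms (primes): -010, -101, 0--1, 00--, 1-10, 11-0, 110-
Minterm coverage:
  m0 ⊆ 00-- [E]
  m1 ⊆ 0--1,00--
  m3 ⊆ 0--1,00--
  m5 ⊆ -101,0--1
  m7 ⊆ 0--1 [E]
  m10 ⊆ -010,1-10
  m12 ⊆ 11-0,110-
  m13 ⊆ -101,110-
  m14 ⊆ 1-10,11-0
E = {0--1, 00--}

2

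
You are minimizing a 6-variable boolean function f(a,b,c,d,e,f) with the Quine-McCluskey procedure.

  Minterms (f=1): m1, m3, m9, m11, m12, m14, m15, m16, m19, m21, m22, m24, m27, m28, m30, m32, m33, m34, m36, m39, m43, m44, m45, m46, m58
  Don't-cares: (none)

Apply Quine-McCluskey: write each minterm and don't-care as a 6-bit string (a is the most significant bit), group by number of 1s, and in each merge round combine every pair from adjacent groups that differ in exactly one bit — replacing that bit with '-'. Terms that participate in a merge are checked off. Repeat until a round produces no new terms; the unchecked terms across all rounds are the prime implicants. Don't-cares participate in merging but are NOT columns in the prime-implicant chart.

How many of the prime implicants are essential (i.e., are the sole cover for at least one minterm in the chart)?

size-2^0 implicants → 000001(✓)  000011(✓)  001001(✓)  001011(✓)  001100(✓)  001110(✓)  001111(✓)  010000(✓)  010011(✓)  010101  010110(✓)  011000(✓)  011011(✓)  011100(✓)  011110(✓)  100000(✓)  100001(✓)  100010(✓)  100100(✓)  100111  101011(✓)  101100(✓)  101101(✓)  101110(✓)  111010
size-2^1 implicants → -00001  -01011  -01100(✓)  -01110(✓)  0-0011(✓)  0-1011(✓)  0-1100(✓)  0-1110(✓)  00-001(✓)  00-011(✓)  0000-1(✓)  001-11  0010-1(✓)  0011-0(✓)  00111-  01-000  01-011(✓)  01-110  011-00  0111-0(✓)  10-100  100-00  1000-0  10000-  1011-0(✓)  10110-
size-2^2 implicants → -011-0  0--011  0-11-0  00-0-1
Unchecked terms (primes): -00001, -01011, -011-0, 0--011, 0-11-0, 00-0-1, 001-11, 00111-, 01-000, 01-110, 010101, 011-00, 10-100, 100-00, 1000-0, 10000-, 100111, 10110-, 111010
Minterm coverage:
  m1 ⊆ -00001,00-0-1
  m3 ⊆ 0--011,00-0-1
  m9 ⊆ 00-0-1 [E]
  m11 ⊆ -01011,0--011,00-0-1,001-11
  m12 ⊆ -011-0,0-11-0
  m14 ⊆ -011-0,0-11-0,00111-
  m15 ⊆ 001-11,00111-
  m16 ⊆ 01-000 [E]
  m19 ⊆ 0--011 [E]
  m21 ⊆ 010101 [E]
  m22 ⊆ 01-110 [E]
  m24 ⊆ 01-000,011-00
  m27 ⊆ 0--011 [E]
  m28 ⊆ 0-11-0,011-00
  m30 ⊆ 0-11-0,01-110
  m32 ⊆ 100-00,1000-0,10000-
  m33 ⊆ -00001,10000-
  m34 ⊆ 1000-0 [E]
  m36 ⊆ 10-100,100-00
  m39 ⊆ 100111 [E]
  m43 ⊆ -01011 [E]
  m44 ⊆ -011-0,10-100,10110-
  m45 ⊆ 10110- [E]
  m46 ⊆ -011-0 [E]
  m58 ⊆ 111010 [E]
E = {-01011, -011-0, 0--011, 00-0-1, 01-000, 01-110, 010101, 1000-0, 100111, 10110-, 111010}

11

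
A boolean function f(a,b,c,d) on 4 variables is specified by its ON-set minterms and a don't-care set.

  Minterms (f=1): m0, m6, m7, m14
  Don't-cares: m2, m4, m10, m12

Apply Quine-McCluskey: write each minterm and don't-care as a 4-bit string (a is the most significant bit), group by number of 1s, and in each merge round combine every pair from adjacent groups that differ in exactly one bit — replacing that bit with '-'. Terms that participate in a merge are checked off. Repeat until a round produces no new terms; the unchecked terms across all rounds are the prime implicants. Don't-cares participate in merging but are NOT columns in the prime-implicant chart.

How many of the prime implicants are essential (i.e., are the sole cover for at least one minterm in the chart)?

2

[col 0] 0000*, 0010*, 0100*, 0110*, 0111*, 1010*, 1100*, 1110*
[col 1] -010*, -100*, -110*, 0-00*, 0-10*, 00-0*, 01-0*, 011-, 1-10*, 11-0*
[col 2] --10, -1-0, 0--0
Prime implicants: --10, -1-0, 0--0, 011-
PI chart (minterm → PIs covering it):
  0 | 0--0  (sole → essential)
  6 | --10,-1-0,0--0,011-
  7 | 011-  (sole → essential)
  14 | --10,-1-0
Essential prime implicants: 0--0, 011-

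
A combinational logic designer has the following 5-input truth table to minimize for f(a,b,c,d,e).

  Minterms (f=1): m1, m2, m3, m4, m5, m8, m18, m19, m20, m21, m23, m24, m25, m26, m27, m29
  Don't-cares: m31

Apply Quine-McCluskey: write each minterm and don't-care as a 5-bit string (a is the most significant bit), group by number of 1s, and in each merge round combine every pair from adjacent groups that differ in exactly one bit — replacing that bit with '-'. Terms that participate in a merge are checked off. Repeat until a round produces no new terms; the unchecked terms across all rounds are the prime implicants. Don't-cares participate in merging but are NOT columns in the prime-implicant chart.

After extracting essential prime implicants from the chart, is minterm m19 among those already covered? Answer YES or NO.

Round 0: 00001✓ 00010✓ 00011✓ 00100✓ 00101✓ 01000✓ 10010✓ 10011✓ 10100✓ 10101✓ 10111✓ 11000✓ 11001✓ 11010✓ 11011✓ 11101✓ 11111✓
Round 1: -0010✓ -0011✓ -0100✓ -0101✓ -1000 00-01 000-1 0001-✓ 0010-✓ 1-010✓ 1-011✓ 1-101✓ 1-111✓ 10-11✓ 1001-✓ 101-1✓ 1010-✓ 11-01✓ 11-11✓ 110-0✓ 110-1✓ 1100-✓ 1101-✓ 111-1✓
Round 2: -001- -010- 1--11 1-01- 1-1-1 11--1 110--
PIs = {-001-, -010-, -1000, 00-01, 000-1, 1--11, 1-01-, 1-1-1, 11--1, 110--}
Coverage chart:
  m1: 00-01,000-1
  m2: -001- ←essential
  m3: -001-,000-1
  m4: -010- ←essential
  m5: -010-,00-01
  m8: -1000 ←essential
  m18: -001-,1-01-
  m19: -001-,1--11,1-01-
  m20: -010- ←essential
  m21: -010-,1-1-1
  m23: 1--11,1-1-1
  m24: -1000,110--
  m25: 11--1,110--
  m26: 1-01-,110--
  m27: 1--11,1-01-,11--1,110--
  m29: 1-1-1,11--1
Essential: -001-, -010-, -1000

YES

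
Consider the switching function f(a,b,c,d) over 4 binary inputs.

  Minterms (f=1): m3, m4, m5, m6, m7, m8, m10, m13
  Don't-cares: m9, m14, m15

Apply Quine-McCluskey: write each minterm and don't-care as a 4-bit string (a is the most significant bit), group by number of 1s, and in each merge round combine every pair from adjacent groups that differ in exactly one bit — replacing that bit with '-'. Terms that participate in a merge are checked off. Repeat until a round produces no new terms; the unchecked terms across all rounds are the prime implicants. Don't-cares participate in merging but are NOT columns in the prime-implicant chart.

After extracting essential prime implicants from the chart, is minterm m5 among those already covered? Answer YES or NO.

Round 0: 0011✓ 0100✓ 0101✓ 0110✓ 0111✓ 1000✓ 1001✓ 1010✓ 1101✓ 1110✓ 1111✓
Round 1: -101✓ -110✓ -111✓ 0-11 01-0✓ 01-1✓ 010-✓ 011-✓ 1-01 1-10 10-0 100- 11-1✓ 111-✓
Round 2: -1-1 -11- 01--
PIs = {-1-1, -11-, 0-11, 01--, 1-01, 1-10, 10-0, 100-}
Coverage chart:
  m3: 0-11 ←essential
  m4: 01-- ←essential
  m5: -1-1,01--
  m6: -11-,01--
  m7: -1-1,-11-,0-11,01--
  m8: 10-0,100-
  m10: 1-10,10-0
  m13: -1-1,1-01
Essential: 0-11, 01--

YES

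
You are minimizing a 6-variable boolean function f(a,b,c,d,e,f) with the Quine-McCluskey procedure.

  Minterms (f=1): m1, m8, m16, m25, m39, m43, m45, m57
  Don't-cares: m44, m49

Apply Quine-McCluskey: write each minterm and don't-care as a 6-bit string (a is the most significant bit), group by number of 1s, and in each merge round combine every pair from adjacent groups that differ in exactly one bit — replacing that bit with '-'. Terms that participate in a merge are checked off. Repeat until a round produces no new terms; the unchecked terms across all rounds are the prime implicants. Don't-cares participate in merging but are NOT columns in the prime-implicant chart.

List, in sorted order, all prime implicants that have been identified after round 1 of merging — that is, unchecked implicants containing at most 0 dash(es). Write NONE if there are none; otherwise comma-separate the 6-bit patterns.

size-2^0 implicants → 000001  001000  010000  011001(✓)  100111  101011  101100(✓)  101101(✓)  110001(✓)  111001(✓)
size-2^1 implicants → -11001  10110-  11-001
Unchecked terms (primes): -11001, 000001, 001000, 010000, 100111, 101011, 10110-, 11-001

000001, 001000, 010000, 100111, 101011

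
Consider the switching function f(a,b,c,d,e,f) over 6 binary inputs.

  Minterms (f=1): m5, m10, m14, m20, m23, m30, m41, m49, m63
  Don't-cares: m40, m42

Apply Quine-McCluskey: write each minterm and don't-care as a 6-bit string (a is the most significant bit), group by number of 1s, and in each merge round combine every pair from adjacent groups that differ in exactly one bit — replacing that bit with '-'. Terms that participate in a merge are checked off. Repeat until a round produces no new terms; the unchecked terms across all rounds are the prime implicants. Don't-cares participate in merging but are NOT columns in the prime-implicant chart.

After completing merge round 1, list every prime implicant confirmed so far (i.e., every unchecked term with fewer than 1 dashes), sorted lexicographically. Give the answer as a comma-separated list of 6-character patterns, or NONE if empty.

[col 0] 000101, 001010*, 001110*, 010100, 010111, 011110*, 101000*, 101001*, 101010*, 110001, 111111
[col 1] -01010, 0-1110, 001-10, 1010-0, 10100-
Prime implicants: -01010, 0-1110, 000101, 001-10, 010100, 010111, 1010-0, 10100-, 110001, 111111

000101, 010100, 010111, 110001, 111111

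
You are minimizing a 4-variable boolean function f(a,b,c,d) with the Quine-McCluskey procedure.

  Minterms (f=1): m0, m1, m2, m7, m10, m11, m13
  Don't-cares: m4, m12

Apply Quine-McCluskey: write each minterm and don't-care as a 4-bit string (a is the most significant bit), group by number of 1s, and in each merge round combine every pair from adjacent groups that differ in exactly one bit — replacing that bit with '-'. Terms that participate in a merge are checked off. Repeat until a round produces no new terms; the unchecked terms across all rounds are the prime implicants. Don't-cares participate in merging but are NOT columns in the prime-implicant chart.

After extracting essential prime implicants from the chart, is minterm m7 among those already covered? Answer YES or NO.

YES

size-2^0 implicants → 0000(✓)  0001(✓)  0010(✓)  0100(✓)  0111  1010(✓)  1011(✓)  1100(✓)  1101(✓)
size-2^1 implicants → -010  -100  0-00  00-0  000-  101-  110-
Unchecked terms (primes): -010, -100, 0-00, 00-0, 000-, 0111, 101-, 110-
Minterm coverage:
  m0 ⊆ 0-00,00-0,000-
  m1 ⊆ 000- [E]
  m2 ⊆ -010,00-0
  m7 ⊆ 0111 [E]
  m10 ⊆ -010,101-
  m11 ⊆ 101- [E]
  m13 ⊆ 110- [E]
E = {000-, 0111, 101-, 110-}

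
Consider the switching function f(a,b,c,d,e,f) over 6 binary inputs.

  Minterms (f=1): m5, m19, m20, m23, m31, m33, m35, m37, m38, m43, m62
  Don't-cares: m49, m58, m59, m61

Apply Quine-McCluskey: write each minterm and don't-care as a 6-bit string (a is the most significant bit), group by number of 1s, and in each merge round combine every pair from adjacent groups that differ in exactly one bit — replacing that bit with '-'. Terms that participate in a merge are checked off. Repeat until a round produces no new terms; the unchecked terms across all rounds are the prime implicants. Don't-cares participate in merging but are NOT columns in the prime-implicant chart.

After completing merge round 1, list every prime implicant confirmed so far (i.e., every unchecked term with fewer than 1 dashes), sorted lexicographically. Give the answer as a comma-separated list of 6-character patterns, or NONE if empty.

010100, 100110, 111101

[col 0] 000101*, 010011*, 010100, 010111*, 011111*, 100001*, 100011*, 100101*, 100110, 101011*, 110001*, 111010*, 111011*, 111101, 111110*
[col 1] -00101, 01-111, 010-11, 1-0001, 1-1011, 10-011, 100-01, 1000-1, 111-10, 11101-
Prime implicants: -00101, 01-111, 010-11, 010100, 1-0001, 1-1011, 10-011, 100-01, 1000-1, 100110, 111-10, 11101-, 111101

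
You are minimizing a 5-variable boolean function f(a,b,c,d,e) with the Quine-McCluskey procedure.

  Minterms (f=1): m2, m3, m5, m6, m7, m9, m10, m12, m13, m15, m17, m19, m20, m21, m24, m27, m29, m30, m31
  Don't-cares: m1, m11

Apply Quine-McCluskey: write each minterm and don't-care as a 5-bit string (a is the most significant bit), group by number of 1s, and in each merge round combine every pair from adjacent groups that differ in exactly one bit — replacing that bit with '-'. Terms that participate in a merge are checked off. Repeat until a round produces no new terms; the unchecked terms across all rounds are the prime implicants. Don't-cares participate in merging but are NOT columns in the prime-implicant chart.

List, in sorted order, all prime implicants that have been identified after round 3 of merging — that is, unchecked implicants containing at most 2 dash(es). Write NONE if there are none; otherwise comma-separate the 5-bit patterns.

[col 0] 00001*, 00010*, 00011*, 00101*, 00110*, 00111*, 01001*, 01010*, 01011*, 01100*, 01101*, 01111*, 10001*, 10011*, 10100*, 10101*, 11000, 11011*, 11101*, 11110*, 11111*
[col 1] -0001*, -0011*, -0101*, -1011*, -1101*, -1111*, 0-001*, 0-010*, 0-011*, 0-101*, 0-111*, 00-01*, 00-10*, 00-11*, 000-1*, 0001-*, 001-1*, 0011-*, 01-01*, 01-11*, 010-1*, 0101-*, 011-1*, 0110-, 1-011*, 1-101*, 10-01*, 100-1*, 1010-, 11-11*, 111-1*, 1111-
[col 2] --011, --101, -0-01, -00-1, -1-11, -11-1, 0--01*, 0--11*, 0-0-1*, 0-01-, 0-1-1*, 00--1*, 00-1-, 01--1*
[col 3] 0---1
Prime implicants: --011, --101, -0-01, -00-1, -1-11, -11-1, 0---1, 0-01-, 00-1-, 0110-, 1010-, 11000, 1111-

--011, --101, -0-01, -00-1, -1-11, -11-1, 0-01-, 00-1-, 0110-, 1010-, 11000, 1111-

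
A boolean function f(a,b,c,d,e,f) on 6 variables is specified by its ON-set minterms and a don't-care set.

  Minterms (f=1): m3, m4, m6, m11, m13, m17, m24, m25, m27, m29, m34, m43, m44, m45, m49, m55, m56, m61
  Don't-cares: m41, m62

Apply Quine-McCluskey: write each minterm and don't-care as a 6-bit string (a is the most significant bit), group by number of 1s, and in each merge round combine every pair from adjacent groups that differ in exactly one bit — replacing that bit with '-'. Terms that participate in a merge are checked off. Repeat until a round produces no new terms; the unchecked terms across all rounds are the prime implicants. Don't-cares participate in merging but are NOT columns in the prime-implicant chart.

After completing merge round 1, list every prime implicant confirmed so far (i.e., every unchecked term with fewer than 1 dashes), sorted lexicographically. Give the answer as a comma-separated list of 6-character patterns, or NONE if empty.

Round 0: 000011✓ 000100✓ 000110✓ 001011✓ 001101✓ 010001✓ 011000✓ 011001✓ 011011✓ 011101✓ 100010 101001✓ 101011✓ 101100✓ 101101✓ 110001✓ 110111 111000✓ 111101✓ 111110
Round 1: -01011 -01101✓ -10001 -11000 -11101✓ 0-1011 0-1101✓ 00-011 0001-0 01-001 011-01 0110-1 01100- 1-1101✓ 101-01 1010-1 10110-
Round 2: --1101
PIs = {--1101, -01011, -10001, -11000, 0-1011, 00-011, 0001-0, 01-001, 011-01, 0110-1, 01100-, 100010, 101-01, 1010-1, 10110-, 110111, 111110}

100010, 110111, 111110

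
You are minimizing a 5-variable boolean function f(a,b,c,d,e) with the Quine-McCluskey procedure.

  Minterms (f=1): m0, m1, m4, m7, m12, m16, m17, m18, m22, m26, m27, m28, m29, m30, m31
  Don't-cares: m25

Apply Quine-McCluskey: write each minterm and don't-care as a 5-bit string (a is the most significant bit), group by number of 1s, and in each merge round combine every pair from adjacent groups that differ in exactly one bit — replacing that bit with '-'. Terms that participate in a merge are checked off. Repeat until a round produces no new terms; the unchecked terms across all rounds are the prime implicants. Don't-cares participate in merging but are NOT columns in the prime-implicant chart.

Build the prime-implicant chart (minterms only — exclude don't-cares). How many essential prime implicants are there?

3

[col 0] 00000*, 00001*, 00100*, 00111, 01100*, 10000*, 10001*, 10010*, 10110*, 11001*, 11010*, 11011*, 11100*, 11101*, 11110*, 11111*
[col 1] -0000*, -0001*, -1100, 0-100, 00-00, 0000-*, 1-001, 1-010*, 1-110*, 10-10*, 100-0, 1000-*, 11-01*, 11-10*, 11-11*, 110-1*, 1101-*, 111-0*, 111-1*, 1110-*, 1111-*
[col 2] -000-, 1--10, 11--1, 11-1-, 111--
Prime implicants: -000-, -1100, 0-100, 00-00, 00111, 1--10, 1-001, 100-0, 11--1, 11-1-, 111--
PI chart (minterm → PIs covering it):
  0 | -000-,00-00
  1 | -000-  (sole → essential)
  4 | 0-100,00-00
  7 | 00111  (sole → essential)
  12 | -1100,0-100
  16 | -000-,100-0
  17 | -000-,1-001
  18 | 1--10,100-0
  22 | 1--10  (sole → essential)
  26 | 1--10,11-1-
  27 | 11--1,11-1-
  28 | -1100,111--
  29 | 11--1,111--
  30 | 1--10,11-1-,111--
  31 | 11--1,11-1-,111--
Essential prime implicants: -000-, 00111, 1--10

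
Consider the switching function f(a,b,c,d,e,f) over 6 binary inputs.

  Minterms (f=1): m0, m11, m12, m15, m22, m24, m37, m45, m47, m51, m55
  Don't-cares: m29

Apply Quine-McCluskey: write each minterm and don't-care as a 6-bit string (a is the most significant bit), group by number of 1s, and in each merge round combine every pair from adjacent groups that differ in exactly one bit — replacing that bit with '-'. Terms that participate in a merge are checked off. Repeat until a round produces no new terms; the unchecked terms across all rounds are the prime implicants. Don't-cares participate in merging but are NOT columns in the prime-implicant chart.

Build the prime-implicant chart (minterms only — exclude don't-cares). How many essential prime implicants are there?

size-2^0 implicants → 000000  001011(✓)  001100  001111(✓)  010110  011000  011101  100101(✓)  101101(✓)  101111(✓)  110011(✓)  110111(✓)
size-2^1 implicants → -01111  001-11  10-101  1011-1  110-11
Unchecked terms (primes): -01111, 000000, 001-11, 001100, 010110, 011000, 011101, 10-101, 1011-1, 110-11
Minterm coverage:
  m0 ⊆ 000000 [E]
  m11 ⊆ 001-11 [E]
  m12 ⊆ 001100 [E]
  m15 ⊆ -01111,001-11
  m22 ⊆ 010110 [E]
  m24 ⊆ 011000 [E]
  m37 ⊆ 10-101 [E]
  m45 ⊆ 10-101,1011-1
  m47 ⊆ -01111,1011-1
  m51 ⊆ 110-11 [E]
  m55 ⊆ 110-11 [E]
E = {000000, 001-11, 001100, 010110, 011000, 10-101, 110-11}

7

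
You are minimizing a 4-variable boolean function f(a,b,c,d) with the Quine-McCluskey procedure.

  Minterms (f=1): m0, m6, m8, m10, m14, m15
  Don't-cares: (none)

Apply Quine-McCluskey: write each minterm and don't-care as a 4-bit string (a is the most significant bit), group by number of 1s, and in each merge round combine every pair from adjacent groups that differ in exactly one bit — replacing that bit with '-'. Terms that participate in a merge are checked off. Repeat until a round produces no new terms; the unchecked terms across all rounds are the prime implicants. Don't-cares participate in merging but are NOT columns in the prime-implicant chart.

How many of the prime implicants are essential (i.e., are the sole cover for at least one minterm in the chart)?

3

Round 0: 0000✓ 0110✓ 1000✓ 1010✓ 1110✓ 1111✓
Round 1: -000 -110 1-10 10-0 111-
PIs = {-000, -110, 1-10, 10-0, 111-}
Coverage chart:
  m0: -000 ←essential
  m6: -110 ←essential
  m8: -000,10-0
  m10: 1-10,10-0
  m14: -110,1-10,111-
  m15: 111- ←essential
Essential: -000, -110, 111-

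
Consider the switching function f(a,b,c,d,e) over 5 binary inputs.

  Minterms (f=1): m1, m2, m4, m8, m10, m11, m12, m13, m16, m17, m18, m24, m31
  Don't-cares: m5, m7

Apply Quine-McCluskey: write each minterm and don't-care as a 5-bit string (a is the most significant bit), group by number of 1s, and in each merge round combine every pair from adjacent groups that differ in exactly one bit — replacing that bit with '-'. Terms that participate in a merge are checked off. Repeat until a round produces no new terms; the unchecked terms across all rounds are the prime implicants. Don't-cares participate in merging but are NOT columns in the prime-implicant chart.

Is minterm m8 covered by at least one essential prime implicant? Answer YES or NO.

NO

[col 0] 00001*, 00010*, 00100*, 00101*, 00111*, 01000*, 01010*, 01011*, 01100*, 01101*, 10000*, 10001*, 10010*, 11000*, 11111
[col 1] -0001, -0010, -1000, 0-010, 0-100*, 0-101*, 00-01, 001-1, 0010-*, 01-00, 010-0, 0101-, 0110-*, 1-000, 100-0, 1000-
[col 2] 0-10-
Prime implicants: -0001, -0010, -1000, 0-010, 0-10-, 00-01, 001-1, 01-00, 010-0, 0101-, 1-000, 100-0, 1000-, 11111
PI chart (minterm → PIs covering it):
  1 | -0001,00-01
  2 | -0010,0-010
  4 | 0-10-  (sole → essential)
  8 | -1000,01-00,010-0
  10 | 0-010,010-0,0101-
  11 | 0101-  (sole → essential)
  12 | 0-10-,01-00
  13 | 0-10-  (sole → essential)
  16 | 1-000,100-0,1000-
  17 | -0001,1000-
  18 | -0010,100-0
  24 | -1000,1-000
  31 | 11111  (sole → essential)
Essential prime implicants: 0-10-, 0101-, 11111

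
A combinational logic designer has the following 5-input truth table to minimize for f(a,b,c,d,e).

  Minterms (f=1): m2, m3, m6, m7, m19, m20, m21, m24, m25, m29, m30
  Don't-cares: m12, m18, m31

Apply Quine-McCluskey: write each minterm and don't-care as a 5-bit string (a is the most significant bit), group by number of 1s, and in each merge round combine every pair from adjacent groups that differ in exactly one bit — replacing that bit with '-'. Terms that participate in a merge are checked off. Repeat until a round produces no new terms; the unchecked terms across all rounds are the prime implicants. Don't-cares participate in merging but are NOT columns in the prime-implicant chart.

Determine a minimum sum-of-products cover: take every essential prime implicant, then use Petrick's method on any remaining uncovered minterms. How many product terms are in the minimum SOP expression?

6

Round 0: 00010✓ 00011✓ 00110✓ 00111✓ 01100 10010✓ 10011✓ 10100✓ 10101✓ 11000✓ 11001✓ 11101✓ 11110✓ 11111✓
Round 1: -0010✓ -0011✓ 00-10✓ 00-11✓ 0001-✓ 0011-✓ 1-101 1001-✓ 1010- 11-01 1100- 111-1 1111-
Round 2: -001- 00-1-
PIs = {-001-, 00-1-, 01100, 1-101, 1010-, 11-01, 1100-, 111-1, 1111-}
Coverage chart:
  m2: -001-,00-1-
  m3: -001-,00-1-
  m6: 00-1- ←essential
  m7: 00-1- ←essential
  m19: -001- ←essential
  m20: 1010- ←essential
  m21: 1-101,1010-
  m24: 1100- ←essential
  m25: 11-01,1100-
  m29: 1-101,11-01,111-1
  m30: 1111- ←essential
Essential: -001-, 00-1-, 1010-, 1100-, 1111-
Petrick residual → 1-101
Min cover (6 terms): b'c'd + a'b'd + acd'e + ab'cd' + abc'd' + abcd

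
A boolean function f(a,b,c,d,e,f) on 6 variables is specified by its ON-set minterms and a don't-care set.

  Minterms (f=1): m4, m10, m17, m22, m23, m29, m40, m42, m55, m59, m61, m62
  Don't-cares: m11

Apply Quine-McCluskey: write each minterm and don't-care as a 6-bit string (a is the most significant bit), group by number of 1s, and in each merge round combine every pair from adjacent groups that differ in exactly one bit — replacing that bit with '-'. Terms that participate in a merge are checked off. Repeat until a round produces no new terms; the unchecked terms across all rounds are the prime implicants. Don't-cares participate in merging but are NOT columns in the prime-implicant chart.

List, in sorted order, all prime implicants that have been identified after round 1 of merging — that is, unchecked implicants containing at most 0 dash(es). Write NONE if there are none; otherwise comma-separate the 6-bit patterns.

size-2^0 implicants → 000100  001010(✓)  001011(✓)  010001  010110(✓)  010111(✓)  011101(✓)  101000(✓)  101010(✓)  110111(✓)  111011  111101(✓)  111110
size-2^1 implicants → -01010  -10111  -11101  00101-  01011-  1010-0
Unchecked terms (primes): -01010, -10111, -11101, 000100, 00101-, 010001, 01011-, 1010-0, 111011, 111110

000100, 010001, 111011, 111110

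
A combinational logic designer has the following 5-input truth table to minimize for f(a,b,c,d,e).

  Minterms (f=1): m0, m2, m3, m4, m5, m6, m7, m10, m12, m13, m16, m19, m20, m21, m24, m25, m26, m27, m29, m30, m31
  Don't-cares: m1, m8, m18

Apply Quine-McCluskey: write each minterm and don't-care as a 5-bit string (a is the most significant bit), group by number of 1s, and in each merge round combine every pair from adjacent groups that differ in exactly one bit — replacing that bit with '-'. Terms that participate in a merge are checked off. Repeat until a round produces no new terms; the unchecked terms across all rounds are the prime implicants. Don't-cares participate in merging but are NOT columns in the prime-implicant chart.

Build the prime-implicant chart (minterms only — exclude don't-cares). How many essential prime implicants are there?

size-2^0 implicants → 00000(✓)  00001(✓)  00010(✓)  00011(✓)  00100(✓)  00101(✓)  00110(✓)  00111(✓)  01000(✓)  01010(✓)  01100(✓)  01101(✓)  10000(✓)  10010(✓)  10011(✓)  10100(✓)  10101(✓)  11000(✓)  11001(✓)  11010(✓)  11011(✓)  11101(✓)  11110(✓)  11111(✓)
size-2^1 implicants → -0000(✓)  -0010(✓)  -0011(✓)  -0100(✓)  -0101(✓)  -1000(✓)  -1010(✓)  -1101(✓)  0-000(✓)  0-010(✓)  0-100(✓)  0-101(✓)  00-00(✓)  00-01(✓)  00-10(✓)  00-11(✓)  000-0(✓)  000-1(✓)  0000-(✓)  0001-(✓)  001-0(✓)  001-1(✓)  0010-(✓)  0011-(✓)  01-00(✓)  010-0(✓)  0110-(✓)  1-000(✓)  1-010(✓)  1-011(✓)  1-101(✓)  10-00(✓)  100-0(✓)  1001-(✓)  1010-(✓)  11-01(✓)  11-10(✓)  11-11(✓)  110-0(✓)  110-1(✓)  1100-(✓)  1101-(✓)  111-1(✓)  1111-(✓)
size-2^2 implicants → --000(✓)  --010(✓)  --101  -0-00  -00-0(✓)  -001-  -010-  -10-0(✓)  0--00  0-0-0(✓)  0-10-  00--0(✓)  00--1(✓)  00-0-(✓)  00-1-(✓)  000--(✓)  001--(✓)  1-0-0(✓)  1-01-  11--1  11-1-  110--
size-2^3 implicants → --0-0  00---
Unchecked terms (primes): --0-0, --101, -0-00, -001-, -010-, 0--00, 0-10-, 00---, 1-01-, 11--1, 11-1-, 110--
Minterm coverage:
  m0 ⊆ --0-0,-0-00,0--00,00---
  m2 ⊆ --0-0,-001-,00---
  m3 ⊆ -001-,00---
  m4 ⊆ -0-00,-010-,0--00,0-10-,00---
  m5 ⊆ --101,-010-,0-10-,00---
  m6 ⊆ 00--- [E]
  m7 ⊆ 00--- [E]
  m10 ⊆ --0-0 [E]
  m12 ⊆ 0--00,0-10-
  m13 ⊆ --101,0-10-
  m16 ⊆ --0-0,-0-00
  m19 ⊆ -001-,1-01-
  m20 ⊆ -0-00,-010-
  m21 ⊆ --101,-010-
  m24 ⊆ --0-0,110--
  m25 ⊆ 11--1,110--
  m26 ⊆ --0-0,1-01-,11-1-,110--
  m27 ⊆ 1-01-,11--1,11-1-,110--
  m29 ⊆ --101,11--1
  m30 ⊆ 11-1- [E]
  m31 ⊆ 11--1,11-1-
E = {--0-0, 00---, 11-1-}

3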